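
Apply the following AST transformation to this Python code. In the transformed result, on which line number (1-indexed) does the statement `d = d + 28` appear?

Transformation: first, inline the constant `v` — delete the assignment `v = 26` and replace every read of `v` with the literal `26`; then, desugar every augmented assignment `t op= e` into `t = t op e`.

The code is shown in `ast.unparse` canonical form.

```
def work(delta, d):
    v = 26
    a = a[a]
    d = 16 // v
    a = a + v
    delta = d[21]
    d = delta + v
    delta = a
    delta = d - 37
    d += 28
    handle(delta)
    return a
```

9

Transformed code:
def work(delta, d):
    a = a[a]
    d = 16 // 26
    a = a + 26
    delta = d[21]
    d = delta + 26
    delta = a
    delta = d - 37
    d = d + 28
    handle(delta)
    return a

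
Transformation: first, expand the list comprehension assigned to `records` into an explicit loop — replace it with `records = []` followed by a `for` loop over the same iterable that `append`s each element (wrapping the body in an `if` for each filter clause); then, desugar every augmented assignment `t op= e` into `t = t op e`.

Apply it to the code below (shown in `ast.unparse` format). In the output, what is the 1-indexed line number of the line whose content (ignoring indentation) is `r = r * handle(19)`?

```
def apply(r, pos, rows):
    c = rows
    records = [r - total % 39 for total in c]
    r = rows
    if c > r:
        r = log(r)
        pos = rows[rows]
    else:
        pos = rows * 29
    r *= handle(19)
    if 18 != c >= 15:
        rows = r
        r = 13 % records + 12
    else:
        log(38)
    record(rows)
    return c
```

12

Transformed code:
def apply(r, pos, rows):
    c = rows
    records = []
    for total in c:
        records.append(r - total % 39)
    r = rows
    if c > r:
        r = log(r)
        pos = rows[rows]
    else:
        pos = rows * 29
    r = r * handle(19)
    if 18 != c >= 15:
        rows = r
        r = 13 % records + 12
    else:
        log(38)
    record(rows)
    return c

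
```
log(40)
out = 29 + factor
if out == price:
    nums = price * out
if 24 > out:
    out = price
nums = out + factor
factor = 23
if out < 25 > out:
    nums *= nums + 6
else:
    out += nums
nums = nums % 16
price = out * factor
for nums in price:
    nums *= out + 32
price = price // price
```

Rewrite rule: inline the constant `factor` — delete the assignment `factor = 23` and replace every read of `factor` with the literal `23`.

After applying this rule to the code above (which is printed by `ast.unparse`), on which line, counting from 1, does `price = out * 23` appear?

Transformed code:
log(40)
out = 29 + 23
if out == price:
    nums = price * out
if 24 > out:
    out = price
nums = out + 23
if out < 25 > out:
    nums *= nums + 6
else:
    out += nums
nums = nums % 16
price = out * 23
for nums in price:
    nums *= out + 32
price = price // price

13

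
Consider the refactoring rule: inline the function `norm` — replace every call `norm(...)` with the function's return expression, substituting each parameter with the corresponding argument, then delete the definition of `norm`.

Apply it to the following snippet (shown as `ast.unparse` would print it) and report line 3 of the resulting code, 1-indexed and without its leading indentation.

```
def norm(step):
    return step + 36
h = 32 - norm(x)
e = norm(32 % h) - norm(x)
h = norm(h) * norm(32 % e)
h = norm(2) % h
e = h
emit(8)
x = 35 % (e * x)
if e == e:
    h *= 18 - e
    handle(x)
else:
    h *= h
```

h = (h + 36) * (32 % e + 36)

Transformed code:
h = 32 - (x + 36)
e = 32 % h + 36 - (x + 36)
h = (h + 36) * (32 % e + 36)
h = (2 + 36) % h
e = h
emit(8)
x = 35 % (e * x)
if e == e:
    h *= 18 - e
    handle(x)
else:
    h *= h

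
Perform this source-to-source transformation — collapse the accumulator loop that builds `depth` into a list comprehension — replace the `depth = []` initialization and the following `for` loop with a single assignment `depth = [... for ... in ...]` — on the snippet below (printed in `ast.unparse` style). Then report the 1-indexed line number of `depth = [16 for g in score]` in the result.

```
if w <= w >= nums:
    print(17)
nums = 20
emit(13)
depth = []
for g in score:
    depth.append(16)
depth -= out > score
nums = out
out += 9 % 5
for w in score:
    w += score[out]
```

5

Transformed code:
if w <= w >= nums:
    print(17)
nums = 20
emit(13)
depth = [16 for g in score]
depth -= out > score
nums = out
out += 9 % 5
for w in score:
    w += score[out]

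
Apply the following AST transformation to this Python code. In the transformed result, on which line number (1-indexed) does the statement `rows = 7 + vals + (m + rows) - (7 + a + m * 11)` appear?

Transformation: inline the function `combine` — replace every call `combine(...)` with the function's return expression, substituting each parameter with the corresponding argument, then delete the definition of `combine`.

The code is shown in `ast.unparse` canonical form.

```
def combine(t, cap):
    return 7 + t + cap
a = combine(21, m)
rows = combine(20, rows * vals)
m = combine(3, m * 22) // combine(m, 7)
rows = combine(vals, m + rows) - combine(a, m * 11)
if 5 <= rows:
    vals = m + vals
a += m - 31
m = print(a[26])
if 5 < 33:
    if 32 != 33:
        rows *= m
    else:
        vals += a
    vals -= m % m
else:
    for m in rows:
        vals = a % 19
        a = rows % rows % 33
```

4

Transformed code:
a = 7 + 21 + m
rows = 7 + 20 + rows * vals
m = (7 + 3 + m * 22) // (7 + m + 7)
rows = 7 + vals + (m + rows) - (7 + a + m * 11)
if 5 <= rows:
    vals = m + vals
a += m - 31
m = print(a[26])
if 5 < 33:
    if 32 != 33:
        rows *= m
    else:
        vals += a
    vals -= m % m
else:
    for m in rows:
        vals = a % 19
        a = rows % rows % 33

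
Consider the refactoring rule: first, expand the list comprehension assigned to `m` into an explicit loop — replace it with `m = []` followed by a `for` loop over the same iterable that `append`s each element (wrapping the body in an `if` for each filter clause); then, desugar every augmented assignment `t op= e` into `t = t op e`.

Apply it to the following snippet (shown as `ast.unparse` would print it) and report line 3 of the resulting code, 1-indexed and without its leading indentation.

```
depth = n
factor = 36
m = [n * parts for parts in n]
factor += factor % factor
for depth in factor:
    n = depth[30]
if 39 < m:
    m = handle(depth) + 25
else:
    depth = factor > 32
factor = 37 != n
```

m = []

Transformed code:
depth = n
factor = 36
m = []
for parts in n:
    m.append(n * parts)
factor = factor + factor % factor
for depth in factor:
    n = depth[30]
if 39 < m:
    m = handle(depth) + 25
else:
    depth = factor > 32
factor = 37 != n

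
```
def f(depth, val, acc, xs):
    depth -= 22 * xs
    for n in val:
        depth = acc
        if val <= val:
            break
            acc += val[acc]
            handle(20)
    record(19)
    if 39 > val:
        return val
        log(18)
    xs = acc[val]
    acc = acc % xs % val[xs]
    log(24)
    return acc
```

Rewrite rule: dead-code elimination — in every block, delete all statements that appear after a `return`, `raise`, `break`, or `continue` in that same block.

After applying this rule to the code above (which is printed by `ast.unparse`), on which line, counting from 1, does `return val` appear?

9

Transformed code:
def f(depth, val, acc, xs):
    depth -= 22 * xs
    for n in val:
        depth = acc
        if val <= val:
            break
    record(19)
    if 39 > val:
        return val
    xs = acc[val]
    acc = acc % xs % val[xs]
    log(24)
    return acc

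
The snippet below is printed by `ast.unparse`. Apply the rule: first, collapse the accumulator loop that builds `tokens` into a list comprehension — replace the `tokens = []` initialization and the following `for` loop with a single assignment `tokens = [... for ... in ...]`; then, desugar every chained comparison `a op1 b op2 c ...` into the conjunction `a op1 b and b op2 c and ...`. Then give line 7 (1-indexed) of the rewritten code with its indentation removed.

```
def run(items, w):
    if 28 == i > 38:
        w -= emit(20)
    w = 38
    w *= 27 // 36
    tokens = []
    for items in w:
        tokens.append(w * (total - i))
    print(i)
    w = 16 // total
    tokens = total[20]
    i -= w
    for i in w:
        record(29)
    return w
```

Transformed code:
def run(items, w):
    if 28 == i and i > 38:
        w -= emit(20)
    w = 38
    w *= 27 // 36
    tokens = [w * (total - i) for items in w]
    print(i)
    w = 16 // total
    tokens = total[20]
    i -= w
    for i in w:
        record(29)
    return w

print(i)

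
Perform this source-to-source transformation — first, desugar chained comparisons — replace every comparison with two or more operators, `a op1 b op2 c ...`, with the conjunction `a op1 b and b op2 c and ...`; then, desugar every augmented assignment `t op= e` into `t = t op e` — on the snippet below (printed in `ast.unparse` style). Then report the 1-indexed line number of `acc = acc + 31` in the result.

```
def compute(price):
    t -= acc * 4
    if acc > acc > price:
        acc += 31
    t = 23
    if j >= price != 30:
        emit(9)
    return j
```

4

Transformed code:
def compute(price):
    t = t - acc * 4
    if acc > acc and acc > price:
        acc = acc + 31
    t = 23
    if j >= price and price != 30:
        emit(9)
    return j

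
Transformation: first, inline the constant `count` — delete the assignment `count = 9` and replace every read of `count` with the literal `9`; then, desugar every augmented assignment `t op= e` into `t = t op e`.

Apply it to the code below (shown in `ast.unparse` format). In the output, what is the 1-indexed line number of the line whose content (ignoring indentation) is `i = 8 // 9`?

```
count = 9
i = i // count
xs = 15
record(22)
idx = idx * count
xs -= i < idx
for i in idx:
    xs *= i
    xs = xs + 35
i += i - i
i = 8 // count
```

Transformed code:
i = i // 9
xs = 15
record(22)
idx = idx * 9
xs = xs - (i < idx)
for i in idx:
    xs = xs * i
    xs = xs + 35
i = i + (i - i)
i = 8 // 9

10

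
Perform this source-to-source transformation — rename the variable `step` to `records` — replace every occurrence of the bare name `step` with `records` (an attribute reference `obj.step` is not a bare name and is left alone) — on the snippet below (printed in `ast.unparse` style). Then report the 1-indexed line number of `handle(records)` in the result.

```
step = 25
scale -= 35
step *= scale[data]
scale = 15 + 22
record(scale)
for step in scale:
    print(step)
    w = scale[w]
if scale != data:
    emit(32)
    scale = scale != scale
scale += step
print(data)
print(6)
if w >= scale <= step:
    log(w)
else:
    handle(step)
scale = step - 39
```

Transformed code:
records = 25
scale -= 35
records *= scale[data]
scale = 15 + 22
record(scale)
for records in scale:
    print(records)
    w = scale[w]
if scale != data:
    emit(32)
    scale = scale != scale
scale += records
print(data)
print(6)
if w >= scale <= records:
    log(w)
else:
    handle(records)
scale = records - 39

18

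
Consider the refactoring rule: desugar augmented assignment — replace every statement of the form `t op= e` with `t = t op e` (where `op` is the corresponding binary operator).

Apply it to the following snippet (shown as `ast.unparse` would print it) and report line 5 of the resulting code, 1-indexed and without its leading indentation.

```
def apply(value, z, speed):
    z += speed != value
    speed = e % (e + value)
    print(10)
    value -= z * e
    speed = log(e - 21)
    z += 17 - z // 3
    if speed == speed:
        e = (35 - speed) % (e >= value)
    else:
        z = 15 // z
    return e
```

Transformed code:
def apply(value, z, speed):
    z = z + (speed != value)
    speed = e % (e + value)
    print(10)
    value = value - z * e
    speed = log(e - 21)
    z = z + (17 - z // 3)
    if speed == speed:
        e = (35 - speed) % (e >= value)
    else:
        z = 15 // z
    return e

value = value - z * e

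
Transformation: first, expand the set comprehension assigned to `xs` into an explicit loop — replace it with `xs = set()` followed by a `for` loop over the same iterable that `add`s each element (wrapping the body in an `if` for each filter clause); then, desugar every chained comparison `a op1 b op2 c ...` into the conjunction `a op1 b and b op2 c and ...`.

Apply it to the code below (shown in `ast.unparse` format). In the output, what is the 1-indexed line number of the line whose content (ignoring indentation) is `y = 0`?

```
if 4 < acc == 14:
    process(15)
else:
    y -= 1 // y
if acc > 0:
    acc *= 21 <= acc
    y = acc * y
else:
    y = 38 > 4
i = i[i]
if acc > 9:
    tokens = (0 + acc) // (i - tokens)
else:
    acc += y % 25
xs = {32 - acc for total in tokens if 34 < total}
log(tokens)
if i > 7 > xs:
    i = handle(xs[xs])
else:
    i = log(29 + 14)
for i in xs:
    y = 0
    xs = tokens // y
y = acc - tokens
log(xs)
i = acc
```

25

Transformed code:
if 4 < acc and acc == 14:
    process(15)
else:
    y -= 1 // y
if acc > 0:
    acc *= 21 <= acc
    y = acc * y
else:
    y = 38 > 4
i = i[i]
if acc > 9:
    tokens = (0 + acc) // (i - tokens)
else:
    acc += y % 25
xs = set()
for total in tokens:
    if 34 < total:
        xs.add(32 - acc)
log(tokens)
if i > 7 and 7 > xs:
    i = handle(xs[xs])
else:
    i = log(29 + 14)
for i in xs:
    y = 0
    xs = tokens // y
y = acc - tokens
log(xs)
i = acc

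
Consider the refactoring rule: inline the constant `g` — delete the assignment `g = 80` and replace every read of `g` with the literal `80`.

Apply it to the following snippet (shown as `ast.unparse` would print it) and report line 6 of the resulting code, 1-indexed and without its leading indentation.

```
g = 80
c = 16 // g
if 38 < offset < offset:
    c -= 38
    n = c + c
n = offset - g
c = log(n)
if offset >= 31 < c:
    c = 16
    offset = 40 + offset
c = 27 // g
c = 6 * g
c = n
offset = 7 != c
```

c = log(n)

Transformed code:
c = 16 // 80
if 38 < offset < offset:
    c -= 38
    n = c + c
n = offset - 80
c = log(n)
if offset >= 31 < c:
    c = 16
    offset = 40 + offset
c = 27 // 80
c = 6 * 80
c = n
offset = 7 != c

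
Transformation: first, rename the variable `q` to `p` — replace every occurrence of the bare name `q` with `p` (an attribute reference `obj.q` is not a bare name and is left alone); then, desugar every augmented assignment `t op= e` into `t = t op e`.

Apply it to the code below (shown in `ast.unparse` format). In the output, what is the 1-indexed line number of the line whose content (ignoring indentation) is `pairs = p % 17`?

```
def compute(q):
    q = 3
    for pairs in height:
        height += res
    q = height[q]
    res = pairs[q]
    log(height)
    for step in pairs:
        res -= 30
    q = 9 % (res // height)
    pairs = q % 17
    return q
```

Transformed code:
def compute(p):
    p = 3
    for pairs in height:
        height = height + res
    p = height[p]
    res = pairs[p]
    log(height)
    for step in pairs:
        res = res - 30
    p = 9 % (res // height)
    pairs = p % 17
    return p

11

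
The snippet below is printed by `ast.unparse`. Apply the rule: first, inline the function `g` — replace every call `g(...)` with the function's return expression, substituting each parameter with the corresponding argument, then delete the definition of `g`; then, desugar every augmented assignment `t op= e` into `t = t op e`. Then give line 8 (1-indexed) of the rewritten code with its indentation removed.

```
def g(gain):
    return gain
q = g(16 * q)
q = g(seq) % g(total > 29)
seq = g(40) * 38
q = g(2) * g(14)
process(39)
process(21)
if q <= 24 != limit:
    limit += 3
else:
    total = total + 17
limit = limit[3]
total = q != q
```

Transformed code:
q = 16 * q
q = seq % (total > 29)
seq = 40 * 38
q = 2 * 14
process(39)
process(21)
if q <= 24 != limit:
    limit = limit + 3
else:
    total = total + 17
limit = limit[3]
total = q != q

limit = limit + 3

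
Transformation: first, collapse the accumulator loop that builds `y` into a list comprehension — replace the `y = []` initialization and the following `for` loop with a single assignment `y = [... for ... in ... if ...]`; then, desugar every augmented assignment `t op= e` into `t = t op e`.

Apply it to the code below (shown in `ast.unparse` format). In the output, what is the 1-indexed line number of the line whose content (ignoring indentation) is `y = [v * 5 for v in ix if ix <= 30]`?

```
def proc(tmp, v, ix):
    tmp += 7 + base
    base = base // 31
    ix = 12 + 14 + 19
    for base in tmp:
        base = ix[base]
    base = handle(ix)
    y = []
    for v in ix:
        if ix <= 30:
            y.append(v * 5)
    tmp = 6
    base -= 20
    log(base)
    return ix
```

Transformed code:
def proc(tmp, v, ix):
    tmp = tmp + (7 + base)
    base = base // 31
    ix = 12 + 14 + 19
    for base in tmp:
        base = ix[base]
    base = handle(ix)
    y = [v * 5 for v in ix if ix <= 30]
    tmp = 6
    base = base - 20
    log(base)
    return ix

8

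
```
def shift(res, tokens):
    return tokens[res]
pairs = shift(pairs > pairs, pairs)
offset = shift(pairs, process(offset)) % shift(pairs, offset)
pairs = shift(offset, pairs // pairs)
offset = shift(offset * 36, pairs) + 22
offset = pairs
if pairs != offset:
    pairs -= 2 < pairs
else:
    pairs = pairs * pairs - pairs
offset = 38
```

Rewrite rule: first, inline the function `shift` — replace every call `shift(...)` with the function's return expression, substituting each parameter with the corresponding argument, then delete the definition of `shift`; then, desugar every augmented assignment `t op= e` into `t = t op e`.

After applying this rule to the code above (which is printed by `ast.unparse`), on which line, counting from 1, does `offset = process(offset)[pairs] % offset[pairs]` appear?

Transformed code:
pairs = pairs[pairs > pairs]
offset = process(offset)[pairs] % offset[pairs]
pairs = (pairs // pairs)[offset]
offset = pairs[offset * 36] + 22
offset = pairs
if pairs != offset:
    pairs = pairs - (2 < pairs)
else:
    pairs = pairs * pairs - pairs
offset = 38

2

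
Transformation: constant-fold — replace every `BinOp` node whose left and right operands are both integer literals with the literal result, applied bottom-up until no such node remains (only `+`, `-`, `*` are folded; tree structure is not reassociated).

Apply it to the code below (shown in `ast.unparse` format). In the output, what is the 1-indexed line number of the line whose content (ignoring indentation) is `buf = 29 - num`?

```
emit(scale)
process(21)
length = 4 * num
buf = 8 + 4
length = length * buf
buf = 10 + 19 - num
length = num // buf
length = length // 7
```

Transformed code:
emit(scale)
process(21)
length = 4 * num
buf = 12
length = length * buf
buf = 29 - num
length = num // buf
length = length // 7

6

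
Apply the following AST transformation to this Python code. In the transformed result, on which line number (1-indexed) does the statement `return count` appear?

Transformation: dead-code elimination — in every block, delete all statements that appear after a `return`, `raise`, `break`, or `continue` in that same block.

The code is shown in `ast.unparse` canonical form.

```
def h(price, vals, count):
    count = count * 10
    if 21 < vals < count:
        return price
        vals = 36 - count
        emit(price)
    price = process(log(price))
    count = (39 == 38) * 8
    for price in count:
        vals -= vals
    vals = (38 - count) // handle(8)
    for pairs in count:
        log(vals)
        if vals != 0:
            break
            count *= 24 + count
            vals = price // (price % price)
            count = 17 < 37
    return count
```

Transformed code:
def h(price, vals, count):
    count = count * 10
    if 21 < vals < count:
        return price
    price = process(log(price))
    count = (39 == 38) * 8
    for price in count:
        vals -= vals
    vals = (38 - count) // handle(8)
    for pairs in count:
        log(vals)
        if vals != 0:
            break
    return count

14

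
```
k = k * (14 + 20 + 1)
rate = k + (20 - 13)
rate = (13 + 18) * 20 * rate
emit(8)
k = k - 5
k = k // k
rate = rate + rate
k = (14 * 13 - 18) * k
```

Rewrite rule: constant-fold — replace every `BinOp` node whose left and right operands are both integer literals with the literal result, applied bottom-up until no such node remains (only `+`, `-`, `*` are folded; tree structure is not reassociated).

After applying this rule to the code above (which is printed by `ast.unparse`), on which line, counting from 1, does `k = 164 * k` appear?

Transformed code:
k = k * 35
rate = k + 7
rate = 620 * rate
emit(8)
k = k - 5
k = k // k
rate = rate + rate
k = 164 * k

8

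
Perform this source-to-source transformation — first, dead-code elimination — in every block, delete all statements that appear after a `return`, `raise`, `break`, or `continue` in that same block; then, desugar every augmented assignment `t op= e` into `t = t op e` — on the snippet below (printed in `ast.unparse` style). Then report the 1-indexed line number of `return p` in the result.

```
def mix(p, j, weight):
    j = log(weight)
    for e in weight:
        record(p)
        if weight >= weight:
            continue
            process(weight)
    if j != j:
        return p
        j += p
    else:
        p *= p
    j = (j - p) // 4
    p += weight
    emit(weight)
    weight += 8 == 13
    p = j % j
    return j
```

8

Transformed code:
def mix(p, j, weight):
    j = log(weight)
    for e in weight:
        record(p)
        if weight >= weight:
            continue
    if j != j:
        return p
    else:
        p = p * p
    j = (j - p) // 4
    p = p + weight
    emit(weight)
    weight = weight + (8 == 13)
    p = j % j
    return j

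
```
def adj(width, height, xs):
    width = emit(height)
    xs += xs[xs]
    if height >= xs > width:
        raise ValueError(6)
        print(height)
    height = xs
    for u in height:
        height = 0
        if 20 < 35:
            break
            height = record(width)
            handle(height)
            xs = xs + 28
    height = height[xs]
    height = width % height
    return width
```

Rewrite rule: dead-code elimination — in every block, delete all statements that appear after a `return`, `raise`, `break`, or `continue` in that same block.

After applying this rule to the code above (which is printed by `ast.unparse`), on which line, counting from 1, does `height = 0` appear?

8

Transformed code:
def adj(width, height, xs):
    width = emit(height)
    xs += xs[xs]
    if height >= xs > width:
        raise ValueError(6)
    height = xs
    for u in height:
        height = 0
        if 20 < 35:
            break
    height = height[xs]
    height = width % height
    return width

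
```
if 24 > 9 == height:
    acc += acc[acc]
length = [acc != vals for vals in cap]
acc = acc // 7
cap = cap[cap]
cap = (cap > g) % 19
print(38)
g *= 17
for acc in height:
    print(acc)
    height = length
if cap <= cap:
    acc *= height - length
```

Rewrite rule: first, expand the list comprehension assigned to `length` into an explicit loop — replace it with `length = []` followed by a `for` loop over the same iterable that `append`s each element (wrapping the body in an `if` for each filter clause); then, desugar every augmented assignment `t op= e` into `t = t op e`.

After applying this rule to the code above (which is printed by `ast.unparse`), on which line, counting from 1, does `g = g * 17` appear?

10

Transformed code:
if 24 > 9 == height:
    acc = acc + acc[acc]
length = []
for vals in cap:
    length.append(acc != vals)
acc = acc // 7
cap = cap[cap]
cap = (cap > g) % 19
print(38)
g = g * 17
for acc in height:
    print(acc)
    height = length
if cap <= cap:
    acc = acc * (height - length)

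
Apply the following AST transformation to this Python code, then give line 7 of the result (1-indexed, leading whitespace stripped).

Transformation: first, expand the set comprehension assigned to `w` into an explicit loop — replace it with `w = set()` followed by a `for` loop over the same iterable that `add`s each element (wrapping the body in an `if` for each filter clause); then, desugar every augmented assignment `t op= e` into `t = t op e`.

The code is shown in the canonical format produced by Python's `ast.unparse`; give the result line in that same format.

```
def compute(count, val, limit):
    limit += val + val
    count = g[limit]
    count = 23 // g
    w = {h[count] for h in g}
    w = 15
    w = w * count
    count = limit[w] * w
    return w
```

Transformed code:
def compute(count, val, limit):
    limit = limit + (val + val)
    count = g[limit]
    count = 23 // g
    w = set()
    for h in g:
        w.add(h[count])
    w = 15
    w = w * count
    count = limit[w] * w
    return w

w.add(h[count])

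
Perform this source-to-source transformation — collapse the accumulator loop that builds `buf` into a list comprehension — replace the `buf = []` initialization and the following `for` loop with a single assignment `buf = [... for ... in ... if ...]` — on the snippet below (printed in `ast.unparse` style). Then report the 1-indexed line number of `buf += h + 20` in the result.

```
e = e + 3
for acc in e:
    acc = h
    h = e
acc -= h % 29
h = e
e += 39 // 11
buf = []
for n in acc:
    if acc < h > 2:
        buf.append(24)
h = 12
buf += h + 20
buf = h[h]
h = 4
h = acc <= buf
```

10

Transformed code:
e = e + 3
for acc in e:
    acc = h
    h = e
acc -= h % 29
h = e
e += 39 // 11
buf = [24 for n in acc if acc < h > 2]
h = 12
buf += h + 20
buf = h[h]
h = 4
h = acc <= buf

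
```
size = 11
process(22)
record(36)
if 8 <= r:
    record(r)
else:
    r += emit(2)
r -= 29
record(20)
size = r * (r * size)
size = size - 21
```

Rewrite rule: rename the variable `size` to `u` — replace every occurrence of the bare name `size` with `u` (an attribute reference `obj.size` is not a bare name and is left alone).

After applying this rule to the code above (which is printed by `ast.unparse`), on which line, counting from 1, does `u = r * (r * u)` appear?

10

Transformed code:
u = 11
process(22)
record(36)
if 8 <= r:
    record(r)
else:
    r += emit(2)
r -= 29
record(20)
u = r * (r * u)
u = u - 21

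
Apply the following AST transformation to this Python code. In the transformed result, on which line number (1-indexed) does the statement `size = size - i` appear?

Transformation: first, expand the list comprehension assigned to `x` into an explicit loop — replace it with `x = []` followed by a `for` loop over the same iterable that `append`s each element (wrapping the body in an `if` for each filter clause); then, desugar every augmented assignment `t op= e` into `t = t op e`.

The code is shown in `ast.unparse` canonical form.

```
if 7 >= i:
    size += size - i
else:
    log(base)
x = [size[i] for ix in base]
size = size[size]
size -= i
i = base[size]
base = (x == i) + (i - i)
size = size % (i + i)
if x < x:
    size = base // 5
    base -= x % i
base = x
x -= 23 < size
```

Transformed code:
if 7 >= i:
    size = size + (size - i)
else:
    log(base)
x = []
for ix in base:
    x.append(size[i])
size = size[size]
size = size - i
i = base[size]
base = (x == i) + (i - i)
size = size % (i + i)
if x < x:
    size = base // 5
    base = base - x % i
base = x
x = x - (23 < size)

9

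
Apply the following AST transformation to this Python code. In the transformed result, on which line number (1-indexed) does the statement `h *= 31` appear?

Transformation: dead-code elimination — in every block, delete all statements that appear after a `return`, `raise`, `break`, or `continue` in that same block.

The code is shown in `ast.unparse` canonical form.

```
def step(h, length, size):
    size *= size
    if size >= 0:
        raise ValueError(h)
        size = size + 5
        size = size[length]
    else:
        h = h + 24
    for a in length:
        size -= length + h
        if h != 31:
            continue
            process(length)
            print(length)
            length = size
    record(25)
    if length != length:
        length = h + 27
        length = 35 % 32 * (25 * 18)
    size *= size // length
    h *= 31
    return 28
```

16

Transformed code:
def step(h, length, size):
    size *= size
    if size >= 0:
        raise ValueError(h)
    else:
        h = h + 24
    for a in length:
        size -= length + h
        if h != 31:
            continue
    record(25)
    if length != length:
        length = h + 27
        length = 35 % 32 * (25 * 18)
    size *= size // length
    h *= 31
    return 28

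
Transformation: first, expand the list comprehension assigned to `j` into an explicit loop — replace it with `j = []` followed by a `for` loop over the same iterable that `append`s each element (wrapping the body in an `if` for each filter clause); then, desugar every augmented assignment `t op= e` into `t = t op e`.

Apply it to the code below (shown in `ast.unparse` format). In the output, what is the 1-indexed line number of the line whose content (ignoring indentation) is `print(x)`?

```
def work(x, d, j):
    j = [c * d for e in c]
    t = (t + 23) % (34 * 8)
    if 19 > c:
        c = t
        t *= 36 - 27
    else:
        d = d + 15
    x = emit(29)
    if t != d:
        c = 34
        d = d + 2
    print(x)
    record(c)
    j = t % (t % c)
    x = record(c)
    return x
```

Transformed code:
def work(x, d, j):
    j = []
    for e in c:
        j.append(c * d)
    t = (t + 23) % (34 * 8)
    if 19 > c:
        c = t
        t = t * (36 - 27)
    else:
        d = d + 15
    x = emit(29)
    if t != d:
        c = 34
        d = d + 2
    print(x)
    record(c)
    j = t % (t % c)
    x = record(c)
    return x

15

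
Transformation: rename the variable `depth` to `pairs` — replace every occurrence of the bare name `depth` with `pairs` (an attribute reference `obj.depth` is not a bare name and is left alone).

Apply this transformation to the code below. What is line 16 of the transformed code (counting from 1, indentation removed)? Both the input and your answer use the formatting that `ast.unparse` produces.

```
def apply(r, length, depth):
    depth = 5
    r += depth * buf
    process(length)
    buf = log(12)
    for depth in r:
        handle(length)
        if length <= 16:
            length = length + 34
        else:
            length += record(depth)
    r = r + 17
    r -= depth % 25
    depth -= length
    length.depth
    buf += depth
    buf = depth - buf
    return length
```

Transformed code:
def apply(r, length, pairs):
    pairs = 5
    r += pairs * buf
    process(length)
    buf = log(12)
    for pairs in r:
        handle(length)
        if length <= 16:
            length = length + 34
        else:
            length += record(pairs)
    r = r + 17
    r -= pairs % 25
    pairs -= length
    length.depth
    buf += pairs
    buf = pairs - buf
    return length

buf += pairs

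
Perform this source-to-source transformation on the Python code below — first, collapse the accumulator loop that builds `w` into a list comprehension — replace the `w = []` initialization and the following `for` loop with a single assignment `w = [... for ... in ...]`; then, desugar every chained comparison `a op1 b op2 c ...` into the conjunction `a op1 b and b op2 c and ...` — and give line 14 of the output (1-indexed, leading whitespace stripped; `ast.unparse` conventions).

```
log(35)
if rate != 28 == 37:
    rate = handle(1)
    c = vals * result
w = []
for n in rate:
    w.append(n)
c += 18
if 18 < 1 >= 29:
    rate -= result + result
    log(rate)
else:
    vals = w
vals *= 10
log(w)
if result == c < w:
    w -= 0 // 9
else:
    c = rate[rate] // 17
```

if result == c and c < w:

Transformed code:
log(35)
if rate != 28 and 28 == 37:
    rate = handle(1)
    c = vals * result
w = [n for n in rate]
c += 18
if 18 < 1 and 1 >= 29:
    rate -= result + result
    log(rate)
else:
    vals = w
vals *= 10
log(w)
if result == c and c < w:
    w -= 0 // 9
else:
    c = rate[rate] // 17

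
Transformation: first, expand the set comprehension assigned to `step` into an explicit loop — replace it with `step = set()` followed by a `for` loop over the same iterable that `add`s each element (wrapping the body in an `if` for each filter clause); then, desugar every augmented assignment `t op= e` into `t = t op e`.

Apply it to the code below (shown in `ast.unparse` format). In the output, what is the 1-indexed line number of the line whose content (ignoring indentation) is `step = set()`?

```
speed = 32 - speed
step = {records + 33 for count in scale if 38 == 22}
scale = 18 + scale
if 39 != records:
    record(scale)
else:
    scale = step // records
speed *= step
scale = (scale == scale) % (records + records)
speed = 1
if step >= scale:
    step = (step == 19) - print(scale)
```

Transformed code:
speed = 32 - speed
step = set()
for count in scale:
    if 38 == 22:
        step.add(records + 33)
scale = 18 + scale
if 39 != records:
    record(scale)
else:
    scale = step // records
speed = speed * step
scale = (scale == scale) % (records + records)
speed = 1
if step >= scale:
    step = (step == 19) - print(scale)

2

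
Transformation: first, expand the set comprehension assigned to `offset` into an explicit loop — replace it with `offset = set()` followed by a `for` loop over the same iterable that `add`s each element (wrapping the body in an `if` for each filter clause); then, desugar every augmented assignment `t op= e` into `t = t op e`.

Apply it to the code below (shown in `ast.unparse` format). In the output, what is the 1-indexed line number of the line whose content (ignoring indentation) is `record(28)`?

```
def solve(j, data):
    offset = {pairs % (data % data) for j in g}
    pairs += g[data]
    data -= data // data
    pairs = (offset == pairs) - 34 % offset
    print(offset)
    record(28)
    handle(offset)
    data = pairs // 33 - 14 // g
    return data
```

Transformed code:
def solve(j, data):
    offset = set()
    for j in g:
        offset.add(pairs % (data % data))
    pairs = pairs + g[data]
    data = data - data // data
    pairs = (offset == pairs) - 34 % offset
    print(offset)
    record(28)
    handle(offset)
    data = pairs // 33 - 14 // g
    return data

9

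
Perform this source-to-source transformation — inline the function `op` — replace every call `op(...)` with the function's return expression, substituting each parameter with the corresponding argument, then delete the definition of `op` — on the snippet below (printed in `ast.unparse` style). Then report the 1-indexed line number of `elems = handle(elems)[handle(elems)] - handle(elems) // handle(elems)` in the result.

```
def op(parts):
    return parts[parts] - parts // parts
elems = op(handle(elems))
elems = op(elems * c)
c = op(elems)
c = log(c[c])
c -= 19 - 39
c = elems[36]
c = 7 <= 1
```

Transformed code:
elems = handle(elems)[handle(elems)] - handle(elems) // handle(elems)
elems = (elems * c)[elems * c] - elems * c // (elems * c)
c = elems[elems] - elems // elems
c = log(c[c])
c -= 19 - 39
c = elems[36]
c = 7 <= 1

1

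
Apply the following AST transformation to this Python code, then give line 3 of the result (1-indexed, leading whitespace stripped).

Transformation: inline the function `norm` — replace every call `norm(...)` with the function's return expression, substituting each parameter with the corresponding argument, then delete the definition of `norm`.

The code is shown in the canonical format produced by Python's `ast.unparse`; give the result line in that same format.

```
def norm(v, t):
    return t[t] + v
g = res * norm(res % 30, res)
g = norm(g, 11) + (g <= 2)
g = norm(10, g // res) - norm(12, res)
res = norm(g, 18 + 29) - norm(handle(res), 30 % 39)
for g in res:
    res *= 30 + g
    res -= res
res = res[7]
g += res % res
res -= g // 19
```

Transformed code:
g = res * (res[res] + res % 30)
g = 11[11] + g + (g <= 2)
g = (g // res)[g // res] + 10 - (res[res] + 12)
res = (18 + 29)[18 + 29] + g - ((30 % 39)[30 % 39] + handle(res))
for g in res:
    res *= 30 + g
    res -= res
res = res[7]
g += res % res
res -= g // 19

g = (g // res)[g // res] + 10 - (res[res] + 12)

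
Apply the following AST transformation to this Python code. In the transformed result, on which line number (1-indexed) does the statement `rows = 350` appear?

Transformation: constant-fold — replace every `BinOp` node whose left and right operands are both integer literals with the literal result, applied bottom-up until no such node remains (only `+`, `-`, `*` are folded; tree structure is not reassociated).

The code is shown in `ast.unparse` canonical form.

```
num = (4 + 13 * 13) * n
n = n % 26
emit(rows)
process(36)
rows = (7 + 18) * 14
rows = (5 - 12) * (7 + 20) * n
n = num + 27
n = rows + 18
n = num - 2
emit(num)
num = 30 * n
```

5

Transformed code:
num = 173 * n
n = n % 26
emit(rows)
process(36)
rows = 350
rows = -189 * n
n = num + 27
n = rows + 18
n = num - 2
emit(num)
num = 30 * n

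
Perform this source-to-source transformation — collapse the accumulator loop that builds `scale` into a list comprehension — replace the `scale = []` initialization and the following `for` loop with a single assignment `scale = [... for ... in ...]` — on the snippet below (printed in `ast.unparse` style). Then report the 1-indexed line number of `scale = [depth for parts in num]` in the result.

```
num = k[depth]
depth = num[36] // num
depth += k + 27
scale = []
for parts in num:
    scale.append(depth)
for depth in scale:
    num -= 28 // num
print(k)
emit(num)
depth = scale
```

Transformed code:
num = k[depth]
depth = num[36] // num
depth += k + 27
scale = [depth for parts in num]
for depth in scale:
    num -= 28 // num
print(k)
emit(num)
depth = scale

4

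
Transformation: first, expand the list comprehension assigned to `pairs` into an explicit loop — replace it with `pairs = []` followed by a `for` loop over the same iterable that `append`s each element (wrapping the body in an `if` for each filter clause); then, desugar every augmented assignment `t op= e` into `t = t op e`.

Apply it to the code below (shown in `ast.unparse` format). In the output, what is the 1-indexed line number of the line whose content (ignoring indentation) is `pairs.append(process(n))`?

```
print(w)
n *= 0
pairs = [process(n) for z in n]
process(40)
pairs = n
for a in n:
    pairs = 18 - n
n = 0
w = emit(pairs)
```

Transformed code:
print(w)
n = n * 0
pairs = []
for z in n:
    pairs.append(process(n))
process(40)
pairs = n
for a in n:
    pairs = 18 - n
n = 0
w = emit(pairs)

5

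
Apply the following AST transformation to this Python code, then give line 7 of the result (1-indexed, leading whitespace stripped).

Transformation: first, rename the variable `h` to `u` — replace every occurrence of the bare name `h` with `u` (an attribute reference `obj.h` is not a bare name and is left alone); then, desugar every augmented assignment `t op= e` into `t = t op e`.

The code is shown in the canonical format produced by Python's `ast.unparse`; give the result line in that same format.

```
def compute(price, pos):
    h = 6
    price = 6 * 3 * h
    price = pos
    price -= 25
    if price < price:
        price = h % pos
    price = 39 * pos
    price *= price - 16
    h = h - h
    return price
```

Transformed code:
def compute(price, pos):
    u = 6
    price = 6 * 3 * u
    price = pos
    price = price - 25
    if price < price:
        price = u % pos
    price = 39 * pos
    price = price * (price - 16)
    u = u - u
    return price

price = u % pos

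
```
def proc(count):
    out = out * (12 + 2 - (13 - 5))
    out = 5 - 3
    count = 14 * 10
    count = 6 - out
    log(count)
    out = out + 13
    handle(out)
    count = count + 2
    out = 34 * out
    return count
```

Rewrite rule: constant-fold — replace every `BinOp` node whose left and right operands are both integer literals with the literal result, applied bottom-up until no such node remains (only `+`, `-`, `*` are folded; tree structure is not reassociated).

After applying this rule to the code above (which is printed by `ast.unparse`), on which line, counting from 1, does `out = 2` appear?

3

Transformed code:
def proc(count):
    out = out * 6
    out = 2
    count = 140
    count = 6 - out
    log(count)
    out = out + 13
    handle(out)
    count = count + 2
    out = 34 * out
    return count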